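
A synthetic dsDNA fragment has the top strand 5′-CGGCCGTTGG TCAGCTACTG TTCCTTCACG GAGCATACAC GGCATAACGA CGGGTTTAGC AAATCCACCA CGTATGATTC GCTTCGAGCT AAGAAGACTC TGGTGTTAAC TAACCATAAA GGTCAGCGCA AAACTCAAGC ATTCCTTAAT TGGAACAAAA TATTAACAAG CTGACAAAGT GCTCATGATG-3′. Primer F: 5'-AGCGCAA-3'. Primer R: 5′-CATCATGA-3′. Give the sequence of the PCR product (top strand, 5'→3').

The forward primer matches the template at positions 125–131.
Reverse complement of the reverse primer: TCATGATG. This occurs on the top strand at positions 183–190.
The product is the template from position 125 through 190 (66 bp).

5'-AGCGCAAAACTCAAGCATTCCTTAATTGGAACAAAATATTAACAAGCTGACAAAGTGCTCATGATG-3'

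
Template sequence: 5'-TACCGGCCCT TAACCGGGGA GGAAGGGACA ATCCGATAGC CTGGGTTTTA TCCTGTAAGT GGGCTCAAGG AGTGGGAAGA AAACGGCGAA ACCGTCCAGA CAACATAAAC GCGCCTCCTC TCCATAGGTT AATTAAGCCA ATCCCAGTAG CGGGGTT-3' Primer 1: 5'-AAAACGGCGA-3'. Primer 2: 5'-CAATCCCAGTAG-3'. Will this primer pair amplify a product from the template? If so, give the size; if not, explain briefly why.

No product — both primers anneal to the same strand and extend in the same direction.

Primer 1 (AAAACGGCGA) matches the top strand at positions 80–89 (3' end points downstream).
Primer 2 (CAATCCCAGTAG) also matches the top strand directly, at positions 139–150 — its reverse complement CTACTGGGATTG is not present.
Both primers anneal to the bottom strand with 3' ends pointing the same way, so neither can prime synthesis back toward the other.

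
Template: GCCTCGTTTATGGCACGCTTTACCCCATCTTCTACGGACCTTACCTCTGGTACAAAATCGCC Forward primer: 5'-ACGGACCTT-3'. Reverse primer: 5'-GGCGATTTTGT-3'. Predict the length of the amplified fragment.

29 bp

The forward primer matches the template at positions 34–42.
Reverse complement of the reverse primer: ACAAAATCGCC. This occurs on the top strand at positions 52–62.
Product length = (reverse-primer end) − (forward-primer start) + 1 = 62 − 34 + 1 = 29 bp.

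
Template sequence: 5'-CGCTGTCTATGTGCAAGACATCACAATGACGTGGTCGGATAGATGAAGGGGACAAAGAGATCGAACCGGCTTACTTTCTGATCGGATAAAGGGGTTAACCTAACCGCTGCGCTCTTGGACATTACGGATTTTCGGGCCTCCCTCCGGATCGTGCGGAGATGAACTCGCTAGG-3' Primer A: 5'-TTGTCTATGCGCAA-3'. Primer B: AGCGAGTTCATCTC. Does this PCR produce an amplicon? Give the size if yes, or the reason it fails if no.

Primer A (TTGTCTATGCGCAA) does not match the top strand, and its reverse complement TTGCGCATAGACAA does not match either.
With no annealing site for primer A, no amplification occurs.

No product — primer A has no binding site in the template.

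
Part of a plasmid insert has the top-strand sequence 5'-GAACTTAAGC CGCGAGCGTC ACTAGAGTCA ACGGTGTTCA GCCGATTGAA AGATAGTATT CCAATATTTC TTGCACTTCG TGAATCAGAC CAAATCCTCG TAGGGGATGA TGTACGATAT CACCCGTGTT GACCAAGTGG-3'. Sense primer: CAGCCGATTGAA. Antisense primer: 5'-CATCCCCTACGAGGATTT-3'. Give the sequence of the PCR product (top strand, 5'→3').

5'-CAGCCGATTGAAAGATAGTATTCCAATATTTCTTGCACTTCGTGAATCAGACCAAATCCTCGTAGGGGATG-3'

Scanning the template, CAGCCGATTGAA occurs at positions 39–50; this primer anneals to the bottom strand there with its 3' end pointing downstream.
The reverse primer's reverse complement is AAATCCTCGTAGGGGATG, which matches the template at positions 92–109.
The product is the template from position 39 through 109 (71 bp).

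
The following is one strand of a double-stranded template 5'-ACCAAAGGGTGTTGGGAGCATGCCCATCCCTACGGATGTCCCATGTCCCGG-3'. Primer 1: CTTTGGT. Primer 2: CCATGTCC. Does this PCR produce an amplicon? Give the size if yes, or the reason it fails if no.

No product — the primers' 3' ends point away from each other.

Primer 1 (CTTTGGT) has reverse complement ACCAAAG, which matches the top strand at positions 1–7; primer 1 anneals to the top strand there with its 3' end pointing upstream toward position 1.
Primer 2 (CCATGTCC) matches the top strand directly at positions 41–48; it anneals to the bottom strand with its 3' end pointing downstream toward position 48.
The 3' ends diverge (primer 1 extends toward position 1, primer 2 toward position 51), so the primers never converge on a shared product.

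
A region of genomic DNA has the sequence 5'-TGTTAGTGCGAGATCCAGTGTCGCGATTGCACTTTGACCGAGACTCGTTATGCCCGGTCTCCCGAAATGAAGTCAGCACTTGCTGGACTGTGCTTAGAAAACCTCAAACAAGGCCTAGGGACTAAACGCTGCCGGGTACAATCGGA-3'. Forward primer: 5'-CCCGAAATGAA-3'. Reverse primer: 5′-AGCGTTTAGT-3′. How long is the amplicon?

70 bp

The forward primer matches the template at positions 61–71.
Taking the reverse complement of AGCGTTTAGT gives ACTAAACGCT, found at positions 121–130 on the template; the primer anneals here to the top strand with its 3' end pointing upstream.
The product runs from position 61 to position 130, so its length is 130 − 61 + 1 = 70 bp.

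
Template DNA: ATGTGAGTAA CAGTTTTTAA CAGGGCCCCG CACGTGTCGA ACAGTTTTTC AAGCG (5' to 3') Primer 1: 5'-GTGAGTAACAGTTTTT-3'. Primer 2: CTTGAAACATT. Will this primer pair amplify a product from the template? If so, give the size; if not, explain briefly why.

No product — primer 2 has no binding site in the template.

Primer 2 (CTTGAAACATT) does not match the top strand, and its reverse complement AATGTTTCAAG does not match either.
With no annealing site for primer 2, no amplification occurs.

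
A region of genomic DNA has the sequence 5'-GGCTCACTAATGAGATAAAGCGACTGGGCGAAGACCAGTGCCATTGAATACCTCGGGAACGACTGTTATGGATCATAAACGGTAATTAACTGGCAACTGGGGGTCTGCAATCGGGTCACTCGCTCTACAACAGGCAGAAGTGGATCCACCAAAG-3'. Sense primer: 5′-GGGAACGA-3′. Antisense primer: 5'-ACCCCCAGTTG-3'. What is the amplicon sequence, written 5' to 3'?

5'-GGGAACGACTGTTATGGATCATAAACGGTAATTAACTGGCAACTGGGGGT-3'

Scanning the template, GGGAACGA occurs at positions 55–62; this primer anneals to the bottom strand there with its 3' end pointing downstream.
Taking the reverse complement of ACCCCCAGTTG gives CAACTGGGGGT, found at positions 94–104 on the template; the primer anneals here to the top strand with its 3' end pointing upstream.
The product is the template from position 55 through 104 (50 bp).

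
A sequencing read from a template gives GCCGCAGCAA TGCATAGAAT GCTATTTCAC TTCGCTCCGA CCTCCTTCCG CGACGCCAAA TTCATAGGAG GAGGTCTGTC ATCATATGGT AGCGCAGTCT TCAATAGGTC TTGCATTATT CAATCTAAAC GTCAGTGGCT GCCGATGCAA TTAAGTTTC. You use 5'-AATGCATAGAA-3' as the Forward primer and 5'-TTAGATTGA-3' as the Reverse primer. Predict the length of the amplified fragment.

The forward primer matches the template at positions 9–19.
Taking the reverse complement of TTAGATTGA gives TCAATCTAA, found at positions 120–128 on the template; the primer anneals here to the top strand with its 3' end pointing upstream.
The product runs from position 9 to position 128, so its length is 128 − 9 + 1 = 120 bp.

120 bp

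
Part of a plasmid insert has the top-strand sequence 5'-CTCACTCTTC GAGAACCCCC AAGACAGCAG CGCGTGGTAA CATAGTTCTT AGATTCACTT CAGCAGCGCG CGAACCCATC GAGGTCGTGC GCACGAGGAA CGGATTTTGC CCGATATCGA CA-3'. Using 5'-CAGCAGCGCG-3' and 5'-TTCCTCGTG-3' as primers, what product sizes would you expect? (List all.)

The forward primer CAGCAGCGCG matches the top strand at positions 25–34, 61–70.
The reverse primer's reverse complement is CACGAGGAA, matching at positions 92–100.
Each forward site pairs with the reverse site to give a product ending at position 100: sizes 76, 40 bp.

76 bp, 40 bp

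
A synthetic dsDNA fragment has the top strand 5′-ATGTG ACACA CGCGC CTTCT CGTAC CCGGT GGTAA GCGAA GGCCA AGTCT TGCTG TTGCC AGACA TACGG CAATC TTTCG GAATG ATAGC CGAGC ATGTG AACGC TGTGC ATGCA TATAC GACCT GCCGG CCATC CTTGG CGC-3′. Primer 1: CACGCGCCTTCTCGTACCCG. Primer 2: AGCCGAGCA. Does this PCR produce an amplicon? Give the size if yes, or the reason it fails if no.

Primer 1 (CACGCGCCTTCTCGTACCCG) matches the top strand at positions 9–28 (3' end points downstream).
Primer 2 (AGCCGAGCA) also matches the top strand directly, at positions 88–96 — its reverse complement TGCTCGGCT is not present.
Both primers anneal to the bottom strand with 3' ends pointing the same way, so neither can prime synthesis back toward the other.

No product — both primers anneal to the same strand and extend in the same direction.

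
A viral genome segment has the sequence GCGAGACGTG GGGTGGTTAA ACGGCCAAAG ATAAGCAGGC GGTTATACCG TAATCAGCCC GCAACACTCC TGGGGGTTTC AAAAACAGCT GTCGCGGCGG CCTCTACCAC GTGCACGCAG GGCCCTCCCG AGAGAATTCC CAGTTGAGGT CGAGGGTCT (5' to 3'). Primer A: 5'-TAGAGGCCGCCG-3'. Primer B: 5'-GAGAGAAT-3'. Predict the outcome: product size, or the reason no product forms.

Primer A (TAGAGGCCGCCG) has reverse complement CGGCGGCCTCTA, which matches the top strand at positions 95–106; primer A anneals to the top strand there with its 3' end pointing upstream toward position 95.
Primer B (GAGAGAAT) matches the top strand directly at positions 130–137; it anneals to the bottom strand with its 3' end pointing downstream toward position 137.
The 3' ends diverge (primer A extends toward position 1, primer B toward position 159), so the primers never converge on a shared product.

No product — the primers' 3' ends point away from each other.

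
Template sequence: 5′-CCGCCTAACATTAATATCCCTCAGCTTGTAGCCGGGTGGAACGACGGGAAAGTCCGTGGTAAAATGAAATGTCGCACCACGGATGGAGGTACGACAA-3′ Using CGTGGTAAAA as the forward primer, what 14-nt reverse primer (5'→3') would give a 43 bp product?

The forward primer binds at positions 55–64, so a 43 bp product ends at position 55 + 43 − 1 = 97.
The reverse primer anneals to the top strand over positions 84–97, i.e. to TGGAGGTACGACAA.
Its sequence written 5'→3' is the reverse complement: TTGTCGTACCTCCA.

5'-TTGTCGTACCTCCA-3'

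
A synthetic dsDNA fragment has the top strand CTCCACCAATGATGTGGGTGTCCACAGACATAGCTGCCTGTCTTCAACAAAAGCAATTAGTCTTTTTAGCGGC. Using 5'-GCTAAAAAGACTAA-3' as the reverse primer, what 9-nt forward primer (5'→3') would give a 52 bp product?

The reverse primer's reverse complement TTAGTCTTTTTAGC matches the template at positions 57–70, so the product ends at position 70.
A 52 bp product then starts at position 70 − 52 + 1 = 19.
The forward primer is identical to the top strand there: TGTCCACAG.

5'-TGTCCACAG-3'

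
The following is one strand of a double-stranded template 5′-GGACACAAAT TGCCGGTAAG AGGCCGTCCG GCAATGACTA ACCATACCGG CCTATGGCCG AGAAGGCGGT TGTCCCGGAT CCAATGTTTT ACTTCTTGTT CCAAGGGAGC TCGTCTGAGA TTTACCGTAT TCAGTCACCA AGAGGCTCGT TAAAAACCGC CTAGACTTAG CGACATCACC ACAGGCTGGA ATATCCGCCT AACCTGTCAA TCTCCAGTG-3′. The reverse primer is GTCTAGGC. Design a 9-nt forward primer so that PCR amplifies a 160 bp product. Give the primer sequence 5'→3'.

5'-AAATTGCCG-3'

The reverse primer's reverse complement GCCTAGAC matches the template at positions 159–166, so the product ends at position 166.
A 160 bp product then starts at position 166 − 160 + 1 = 7.
The forward primer is identical to the top strand there: AAATTGCCG.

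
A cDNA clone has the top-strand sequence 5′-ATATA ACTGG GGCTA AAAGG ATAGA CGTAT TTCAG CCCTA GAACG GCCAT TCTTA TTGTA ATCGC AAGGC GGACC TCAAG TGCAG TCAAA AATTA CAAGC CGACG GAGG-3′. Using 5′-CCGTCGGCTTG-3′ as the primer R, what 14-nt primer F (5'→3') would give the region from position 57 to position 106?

The reverse primer's reverse complement CAAGCCGACGG matches the template at positions 96–106; the product starts at position 57.
The forward primer is identical to the top strand over positions 57–70: TGTAATCGCAAGGC.

5'-TGTAATCGCAAGGC-3'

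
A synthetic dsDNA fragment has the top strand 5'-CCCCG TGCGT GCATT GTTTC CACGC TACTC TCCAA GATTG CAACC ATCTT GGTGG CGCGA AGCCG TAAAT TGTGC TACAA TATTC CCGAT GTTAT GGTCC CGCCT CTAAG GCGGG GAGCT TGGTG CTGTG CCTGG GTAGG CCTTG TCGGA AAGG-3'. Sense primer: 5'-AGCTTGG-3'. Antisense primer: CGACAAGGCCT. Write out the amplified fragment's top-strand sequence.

The forward primer matches the template at positions 117–123.
Taking the reverse complement of CGACAAGGCCT gives AGGCCTTGTCG, found at positions 138–148 on the template; the primer anneals here to the top strand with its 3' end pointing upstream.
The product is the template from position 117 through 148 (32 bp).

5'-AGCTTGGTGCTGTGCCTGGGTAGGCCTTGTCG-3'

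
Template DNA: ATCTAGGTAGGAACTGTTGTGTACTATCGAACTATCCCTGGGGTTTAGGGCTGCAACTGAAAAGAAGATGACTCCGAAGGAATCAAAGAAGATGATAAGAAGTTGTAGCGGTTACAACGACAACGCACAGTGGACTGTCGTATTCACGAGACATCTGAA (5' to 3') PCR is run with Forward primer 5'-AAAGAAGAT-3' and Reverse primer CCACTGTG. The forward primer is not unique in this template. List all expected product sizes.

73 bp, 49 bp

The forward primer AAAGAAGAT matches the top strand at positions 61–69, 85–93.
The reverse primer's reverse complement is CACAGTGG, matching at positions 126–133.
Each forward site pairs with the reverse site to give a product ending at position 133: sizes 73, 49 bp.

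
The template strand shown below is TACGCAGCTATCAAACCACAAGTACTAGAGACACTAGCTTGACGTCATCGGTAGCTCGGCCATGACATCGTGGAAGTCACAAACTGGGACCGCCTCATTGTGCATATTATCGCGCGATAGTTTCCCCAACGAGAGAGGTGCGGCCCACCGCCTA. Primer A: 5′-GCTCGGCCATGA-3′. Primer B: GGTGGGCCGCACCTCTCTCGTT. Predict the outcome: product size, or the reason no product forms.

Primer A (GCTCGGCCATGA) matches the top strand at positions 54–65; it acts as a forward primer.
Primer B's reverse complement is AACGAGAGAGGTGCGGCCCACC, matching the top strand at positions 128–149; it acts as a reverse primer.
The 3' ends face each other across positions 54–149, giving a 96 bp product.

Yes — a 96 bp product.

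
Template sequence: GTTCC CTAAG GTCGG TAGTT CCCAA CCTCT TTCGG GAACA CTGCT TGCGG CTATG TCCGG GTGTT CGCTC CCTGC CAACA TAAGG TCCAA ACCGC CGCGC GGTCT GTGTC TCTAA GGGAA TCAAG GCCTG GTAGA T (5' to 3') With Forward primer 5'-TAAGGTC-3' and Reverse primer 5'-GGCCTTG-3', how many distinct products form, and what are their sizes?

The forward primer TAAGGTC matches the top strand at positions 7–13, 81–87.
The reverse primer's reverse complement is CAAGGCC, matching at positions 122–128.
Each forward site pairs with the reverse site to give a product ending at position 128: sizes 122, 48 bp.

Two products: 122 bp, 48 bp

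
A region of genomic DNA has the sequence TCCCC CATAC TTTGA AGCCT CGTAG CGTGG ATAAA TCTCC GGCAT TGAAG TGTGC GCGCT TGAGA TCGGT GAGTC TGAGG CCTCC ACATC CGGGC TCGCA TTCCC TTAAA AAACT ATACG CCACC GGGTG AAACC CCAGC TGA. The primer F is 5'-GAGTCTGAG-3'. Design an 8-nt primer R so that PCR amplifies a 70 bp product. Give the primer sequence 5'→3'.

5'-GCTGGGGT-3'

The forward primer binds at positions 71–79, so a 70 bp product ends at position 71 + 70 − 1 = 140.
The reverse primer anneals to the top strand over positions 133–140, i.e. to ACCCCAGC.
Its sequence written 5'→3' is the reverse complement: GCTGGGGT.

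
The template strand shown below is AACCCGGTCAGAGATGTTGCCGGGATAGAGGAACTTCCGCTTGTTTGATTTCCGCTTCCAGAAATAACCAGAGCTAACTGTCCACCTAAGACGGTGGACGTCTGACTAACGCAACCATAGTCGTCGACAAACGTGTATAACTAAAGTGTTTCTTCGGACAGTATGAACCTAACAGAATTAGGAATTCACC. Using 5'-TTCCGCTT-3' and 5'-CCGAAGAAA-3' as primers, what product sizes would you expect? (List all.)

123 bp, 108 bp

The forward primer TTCCGCTT matches the top strand at positions 35–42, 50–57.
The reverse primer's reverse complement is TTTCTTCGG, matching at positions 149–157.
Each forward site pairs with the reverse site to give a product ending at position 157: sizes 123, 108 bp.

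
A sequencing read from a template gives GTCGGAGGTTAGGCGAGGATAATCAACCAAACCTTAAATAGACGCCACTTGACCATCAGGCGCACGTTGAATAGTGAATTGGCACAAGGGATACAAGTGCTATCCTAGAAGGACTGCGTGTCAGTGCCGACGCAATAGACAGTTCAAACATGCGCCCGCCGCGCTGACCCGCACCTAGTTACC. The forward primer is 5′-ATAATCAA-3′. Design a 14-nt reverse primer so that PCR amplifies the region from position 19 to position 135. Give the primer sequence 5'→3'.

The product's 3' end on the top strand is position 135.
The reverse primer anneals to the top strand over positions 122–135, i.e. to CAGTGCCGACGCAA.
Its sequence written 5'→3' is the reverse complement: TTGCGTCGGCACTG.

5'-TTGCGTCGGCACTG-3'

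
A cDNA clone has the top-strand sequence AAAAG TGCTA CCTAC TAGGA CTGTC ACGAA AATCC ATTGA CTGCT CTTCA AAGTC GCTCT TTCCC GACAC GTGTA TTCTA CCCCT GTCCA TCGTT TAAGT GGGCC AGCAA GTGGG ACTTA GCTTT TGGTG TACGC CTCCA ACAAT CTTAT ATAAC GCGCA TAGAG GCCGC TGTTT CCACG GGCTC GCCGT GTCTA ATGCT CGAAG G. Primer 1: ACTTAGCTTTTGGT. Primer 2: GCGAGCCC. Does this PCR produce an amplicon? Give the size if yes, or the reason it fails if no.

Yes — a 72 bp product.

Primer 1 (ACTTAGCTTTTGGT) matches the top strand at positions 116–129; it acts as a forward primer.
Primer 2's reverse complement is GGGCTCGC, matching the top strand at positions 180–187; it acts as a reverse primer.
The 3' ends face each other across positions 116–187, giving a 72 bp product.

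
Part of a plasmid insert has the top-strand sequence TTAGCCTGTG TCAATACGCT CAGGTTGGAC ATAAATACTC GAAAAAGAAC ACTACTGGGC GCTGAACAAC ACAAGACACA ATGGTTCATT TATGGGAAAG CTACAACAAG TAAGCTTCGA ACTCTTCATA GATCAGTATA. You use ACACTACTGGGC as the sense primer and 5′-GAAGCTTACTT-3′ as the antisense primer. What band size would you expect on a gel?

70 bp

Scanning the template, ACACTACTGGGC occurs at positions 49–60; this primer anneals to the bottom strand there with its 3' end pointing downstream.
Reverse complement of the reverse primer: AAGTAAGCTTC. This occurs on the top strand at positions 108–118.
Product length = (reverse-primer end) − (forward-primer start) + 1 = 118 − 49 + 1 = 70 bp.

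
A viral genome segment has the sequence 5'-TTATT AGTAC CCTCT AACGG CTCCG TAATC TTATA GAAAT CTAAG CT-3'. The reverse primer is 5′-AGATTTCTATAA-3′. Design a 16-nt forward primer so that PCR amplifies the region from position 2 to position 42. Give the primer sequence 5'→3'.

5'-TATTAGTACCCTCTAA-3'

The reverse primer's reverse complement TTATAGAAATCT matches the template at positions 31–42; the product starts at position 2.
The forward primer is identical to the top strand over positions 2–17: TATTAGTACCCTCTAA.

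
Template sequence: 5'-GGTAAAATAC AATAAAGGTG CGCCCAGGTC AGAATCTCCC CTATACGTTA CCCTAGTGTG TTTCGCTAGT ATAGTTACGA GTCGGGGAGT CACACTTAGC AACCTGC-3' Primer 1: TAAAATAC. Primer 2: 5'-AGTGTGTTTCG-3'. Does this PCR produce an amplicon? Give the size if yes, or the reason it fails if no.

No product — both primers anneal to the same strand and extend in the same direction.

Primer 1 (TAAAATAC) matches the top strand at positions 3–10 (3' end points downstream).
Primer 2 (AGTGTGTTTCG) also matches the top strand directly, at positions 55–65 — its reverse complement CGAAACACACT is not present.
Both primers anneal to the bottom strand with 3' ends pointing the same way, so neither can prime synthesis back toward the other.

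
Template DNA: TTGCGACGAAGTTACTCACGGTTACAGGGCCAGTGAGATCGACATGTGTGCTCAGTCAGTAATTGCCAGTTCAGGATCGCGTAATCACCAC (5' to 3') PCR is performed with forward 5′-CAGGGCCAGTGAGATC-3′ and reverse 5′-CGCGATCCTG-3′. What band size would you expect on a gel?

The forward primer matches the template at positions 25–40.
The reverse primer's reverse complement is CAGGATCGCG, which matches the template at positions 72–81.
Product length = (reverse-primer end) − (forward-primer start) + 1 = 81 − 25 + 1 = 57 bp.

57 bp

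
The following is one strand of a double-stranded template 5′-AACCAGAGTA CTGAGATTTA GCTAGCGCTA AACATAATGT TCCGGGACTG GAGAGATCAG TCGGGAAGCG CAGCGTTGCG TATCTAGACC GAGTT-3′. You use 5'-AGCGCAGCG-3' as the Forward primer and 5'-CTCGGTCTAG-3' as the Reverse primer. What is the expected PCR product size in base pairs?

27 bp

Scanning the template, AGCGCAGCG occurs at positions 67–75; this primer anneals to the bottom strand there with its 3' end pointing downstream.
The reverse primer's reverse complement is CTAGACCGAG, which matches the template at positions 84–93.
Amplicon spans positions 67–93: 27 bp.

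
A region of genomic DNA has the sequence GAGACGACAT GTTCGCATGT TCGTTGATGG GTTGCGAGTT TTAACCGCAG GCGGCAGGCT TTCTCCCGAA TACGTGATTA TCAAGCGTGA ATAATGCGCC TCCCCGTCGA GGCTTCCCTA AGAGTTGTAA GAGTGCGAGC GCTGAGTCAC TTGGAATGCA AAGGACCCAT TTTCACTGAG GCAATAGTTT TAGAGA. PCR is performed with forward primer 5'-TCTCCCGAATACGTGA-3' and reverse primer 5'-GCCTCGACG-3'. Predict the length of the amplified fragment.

52 bp

The forward primer matches the template at positions 62–77.
Taking the reverse complement of GCCTCGACG gives CGTCGAGGC, found at positions 105–113 on the template; the primer anneals here to the top strand with its 3' end pointing upstream.
Product length = (reverse-primer end) − (forward-primer start) + 1 = 113 − 62 + 1 = 52 bp.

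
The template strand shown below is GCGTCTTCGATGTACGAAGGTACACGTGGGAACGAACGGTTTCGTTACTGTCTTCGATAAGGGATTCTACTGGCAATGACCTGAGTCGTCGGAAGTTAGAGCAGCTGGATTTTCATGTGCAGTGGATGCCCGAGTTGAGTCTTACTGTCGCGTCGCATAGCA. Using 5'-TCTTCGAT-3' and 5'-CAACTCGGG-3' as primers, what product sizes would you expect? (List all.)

134 bp, 87 bp

The forward primer TCTTCGAT matches the top strand at positions 4–11, 51–58.
The reverse primer's reverse complement is CCCGAGTTG, matching at positions 129–137.
Each forward site pairs with the reverse site to give a product ending at position 137: sizes 134, 87 bp.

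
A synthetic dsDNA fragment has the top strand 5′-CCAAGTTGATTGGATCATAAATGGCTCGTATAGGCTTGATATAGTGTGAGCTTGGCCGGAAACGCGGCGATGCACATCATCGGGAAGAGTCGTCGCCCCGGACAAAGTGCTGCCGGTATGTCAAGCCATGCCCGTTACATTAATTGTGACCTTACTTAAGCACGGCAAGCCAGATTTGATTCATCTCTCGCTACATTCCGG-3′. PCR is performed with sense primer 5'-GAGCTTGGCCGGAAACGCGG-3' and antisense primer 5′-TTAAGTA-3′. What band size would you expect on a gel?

Scanning the template, GAGCTTGGCCGGAAACGCGG occurs at positions 48–67; this primer anneals to the bottom strand there with its 3' end pointing downstream.
Taking the reverse complement of TTAAGTA gives TACTTAA, found at positions 153–159 on the template; the primer anneals here to the top strand with its 3' end pointing upstream.
The product runs from position 48 to position 159, so its length is 159 − 48 + 1 = 112 bp.

112 bp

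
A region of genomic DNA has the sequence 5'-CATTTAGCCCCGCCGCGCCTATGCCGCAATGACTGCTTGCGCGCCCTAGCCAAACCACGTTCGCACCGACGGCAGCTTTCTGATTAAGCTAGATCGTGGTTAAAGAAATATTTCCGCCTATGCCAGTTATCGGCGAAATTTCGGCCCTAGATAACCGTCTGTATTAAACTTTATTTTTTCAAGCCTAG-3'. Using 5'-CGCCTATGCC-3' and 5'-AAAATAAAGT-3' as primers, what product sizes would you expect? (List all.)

The forward primer CGCCTATGCC matches the top strand at positions 16–25, 115–124.
The reverse primer's reverse complement is ACTTTATTTT, matching at positions 168–177.
Each forward site pairs with the reverse site to give a product ending at position 177: sizes 162, 63 bp.

162 bp, 63 bp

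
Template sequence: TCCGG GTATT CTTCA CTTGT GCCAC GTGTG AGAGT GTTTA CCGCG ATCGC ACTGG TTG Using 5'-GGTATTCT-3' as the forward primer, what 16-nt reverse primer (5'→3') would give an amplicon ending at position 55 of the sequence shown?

5'-CCAGTGCGATCGCGGT-3'

The forward primer binds at positions 5–12; the product's 3' end on the top strand is position 55.
The reverse primer anneals to the top strand over positions 40–55, i.e. to ACCGCGATCGCACTGG.
Its sequence written 5'→3' is the reverse complement: CCAGTGCGATCGCGGT.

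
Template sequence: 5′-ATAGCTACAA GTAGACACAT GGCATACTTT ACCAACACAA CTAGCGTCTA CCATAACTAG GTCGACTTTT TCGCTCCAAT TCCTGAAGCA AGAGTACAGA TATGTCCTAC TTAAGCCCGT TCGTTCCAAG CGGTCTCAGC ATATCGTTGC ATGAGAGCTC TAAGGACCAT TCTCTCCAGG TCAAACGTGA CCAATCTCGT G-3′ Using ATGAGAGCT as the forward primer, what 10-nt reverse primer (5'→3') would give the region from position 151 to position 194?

5'-TTGGTCACGT-3'

The product's 3' end on the top strand is position 194.
The reverse primer anneals to the top strand over positions 185–194, i.e. to ACGTGACCAA.
Its sequence written 5'→3' is the reverse complement: TTGGTCACGT.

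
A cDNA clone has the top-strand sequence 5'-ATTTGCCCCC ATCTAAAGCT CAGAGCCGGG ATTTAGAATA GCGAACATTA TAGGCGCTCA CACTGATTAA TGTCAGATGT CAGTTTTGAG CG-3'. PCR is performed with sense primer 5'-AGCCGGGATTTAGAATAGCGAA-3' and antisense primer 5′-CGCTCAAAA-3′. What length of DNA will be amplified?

Scanning the template, AGCCGGGATTTAGAATAGCGAA occurs at positions 24–45; this primer anneals to the bottom strand there with its 3' end pointing downstream.
Taking the reverse complement of CGCTCAAAA gives TTTTGAGCG, found at positions 84–92 on the template; the primer anneals here to the top strand with its 3' end pointing upstream.
Product length = (reverse-primer end) − (forward-primer start) + 1 = 92 − 24 + 1 = 69 bp.

69 bp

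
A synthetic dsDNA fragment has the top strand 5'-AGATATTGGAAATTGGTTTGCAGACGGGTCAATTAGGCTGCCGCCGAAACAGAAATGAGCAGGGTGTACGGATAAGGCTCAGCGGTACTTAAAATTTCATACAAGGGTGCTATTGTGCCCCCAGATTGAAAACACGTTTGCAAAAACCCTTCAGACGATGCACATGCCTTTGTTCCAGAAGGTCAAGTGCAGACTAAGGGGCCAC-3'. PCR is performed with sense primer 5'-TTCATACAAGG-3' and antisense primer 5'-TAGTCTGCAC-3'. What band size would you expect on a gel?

Forward primer TTCATACAAGG is found on the top strand at positions 96–106.
Reverse complement of the reverse primer: GTGCAGACTA. This occurs on the top strand at positions 187–196.
Product length = (reverse-primer end) − (forward-primer start) + 1 = 196 − 96 + 1 = 101 bp.

101 bp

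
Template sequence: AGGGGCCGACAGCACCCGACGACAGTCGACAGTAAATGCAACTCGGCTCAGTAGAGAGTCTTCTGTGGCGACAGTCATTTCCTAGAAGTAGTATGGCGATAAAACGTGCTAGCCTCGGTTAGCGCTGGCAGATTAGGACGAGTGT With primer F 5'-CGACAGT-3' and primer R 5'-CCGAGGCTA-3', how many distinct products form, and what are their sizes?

The forward primer CGACAGT matches the top strand at positions 20–26, 27–33, 69–75.
The reverse primer's reverse complement is TAGCCTCGG, matching at positions 110–118.
Each forward site pairs with the reverse site to give a product ending at position 118: sizes 99, 92, 50 bp.

Three products: 99 bp, 92 bp, 50 bp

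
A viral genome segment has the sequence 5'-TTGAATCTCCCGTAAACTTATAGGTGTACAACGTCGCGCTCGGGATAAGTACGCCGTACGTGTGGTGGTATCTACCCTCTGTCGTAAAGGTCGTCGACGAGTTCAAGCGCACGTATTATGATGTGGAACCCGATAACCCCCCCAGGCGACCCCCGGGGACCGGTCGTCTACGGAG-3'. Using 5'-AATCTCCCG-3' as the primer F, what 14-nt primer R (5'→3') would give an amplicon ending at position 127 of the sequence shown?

The forward primer binds at positions 4–12; the product's 3' end on the top strand is position 127.
The reverse primer anneals to the top strand over positions 114–127, i.e. to TATTATGATGTGGA.
Its sequence written 5'→3' is the reverse complement: TCCACATCATAATA.

5'-TCCACATCATAATA-3'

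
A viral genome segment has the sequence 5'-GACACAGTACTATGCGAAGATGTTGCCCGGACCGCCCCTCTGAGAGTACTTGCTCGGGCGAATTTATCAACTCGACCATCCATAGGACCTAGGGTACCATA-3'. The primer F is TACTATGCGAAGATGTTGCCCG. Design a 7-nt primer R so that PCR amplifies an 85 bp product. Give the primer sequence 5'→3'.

The forward primer binds at positions 8–29, so an 85 bp product ends at position 8 + 85 − 1 = 92.
The reverse primer anneals to the top strand over positions 86–92, i.e. to GACCTAG.
Its sequence written 5'→3' is the reverse complement: CTAGGTC.

5'-CTAGGTC-3'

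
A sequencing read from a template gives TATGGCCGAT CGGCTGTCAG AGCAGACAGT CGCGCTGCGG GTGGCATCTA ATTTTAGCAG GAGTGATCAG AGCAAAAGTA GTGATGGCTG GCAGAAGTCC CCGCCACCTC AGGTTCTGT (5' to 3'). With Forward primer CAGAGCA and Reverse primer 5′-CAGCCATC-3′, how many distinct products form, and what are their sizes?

The forward primer CAGAGCA matches the top strand at positions 18–24, 68–74.
The reverse primer's reverse complement is GATGGCTG, matching at positions 83–90.
Each forward site pairs with the reverse site to give a product ending at position 90: sizes 73, 23 bp.

Two products: 73 bp, 23 bp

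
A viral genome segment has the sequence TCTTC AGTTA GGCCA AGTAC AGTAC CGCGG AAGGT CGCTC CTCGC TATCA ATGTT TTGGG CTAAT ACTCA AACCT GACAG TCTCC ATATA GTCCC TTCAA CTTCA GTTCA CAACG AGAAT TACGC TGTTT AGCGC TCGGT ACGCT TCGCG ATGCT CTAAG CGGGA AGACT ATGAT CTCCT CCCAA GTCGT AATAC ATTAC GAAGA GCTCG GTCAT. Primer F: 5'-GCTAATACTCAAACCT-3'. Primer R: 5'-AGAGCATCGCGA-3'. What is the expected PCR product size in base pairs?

Scanning the template, GCTAATACTCAAACCT occurs at positions 60–75; this primer anneals to the bottom strand there with its 3' end pointing downstream.
Taking the reverse complement of AGAGCATCGCGA gives TCGCGATGCTCT, found at positions 146–157 on the template; the primer anneals here to the top strand with its 3' end pointing upstream.
Product length = (reverse-primer end) − (forward-primer start) + 1 = 157 − 60 + 1 = 98 bp.

98 bp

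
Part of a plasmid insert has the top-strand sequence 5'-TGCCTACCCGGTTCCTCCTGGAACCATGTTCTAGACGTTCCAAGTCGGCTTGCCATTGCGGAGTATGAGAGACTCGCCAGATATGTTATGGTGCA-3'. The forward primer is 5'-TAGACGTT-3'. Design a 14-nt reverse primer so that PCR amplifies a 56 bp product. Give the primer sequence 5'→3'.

The forward primer binds at positions 32–39, so a 56 bp product ends at position 32 + 56 − 1 = 87.
The reverse primer anneals to the top strand over positions 74–87, i.e. to TCGCCAGATATGTT.
Its sequence written 5'→3' is the reverse complement: AACATATCTGGCGA.

5'-AACATATCTGGCGA-3'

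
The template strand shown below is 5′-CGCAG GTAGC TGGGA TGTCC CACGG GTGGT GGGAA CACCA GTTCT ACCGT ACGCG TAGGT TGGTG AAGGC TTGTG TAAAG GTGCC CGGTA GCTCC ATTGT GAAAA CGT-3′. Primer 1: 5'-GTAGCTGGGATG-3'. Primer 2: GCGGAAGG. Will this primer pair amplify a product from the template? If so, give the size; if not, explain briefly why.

No product — primer 2 has no binding site in the template.

Primer 2 (GCGGAAGG) does not match the top strand, and its reverse complement CCTTCCGC does not match either.
With no annealing site for primer 2, no amplification occurs.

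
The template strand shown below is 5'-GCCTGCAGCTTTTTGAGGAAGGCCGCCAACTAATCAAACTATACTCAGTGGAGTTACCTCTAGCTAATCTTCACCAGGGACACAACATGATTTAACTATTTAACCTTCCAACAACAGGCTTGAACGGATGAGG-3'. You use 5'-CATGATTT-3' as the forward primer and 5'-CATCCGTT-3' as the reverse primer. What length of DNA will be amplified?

The forward primer matches the template at positions 86–93.
The reverse primer's reverse complement is AACGGATG, which matches the template at positions 123–130.
The product runs from position 86 to position 130, so its length is 130 − 86 + 1 = 45 bp.

45 bp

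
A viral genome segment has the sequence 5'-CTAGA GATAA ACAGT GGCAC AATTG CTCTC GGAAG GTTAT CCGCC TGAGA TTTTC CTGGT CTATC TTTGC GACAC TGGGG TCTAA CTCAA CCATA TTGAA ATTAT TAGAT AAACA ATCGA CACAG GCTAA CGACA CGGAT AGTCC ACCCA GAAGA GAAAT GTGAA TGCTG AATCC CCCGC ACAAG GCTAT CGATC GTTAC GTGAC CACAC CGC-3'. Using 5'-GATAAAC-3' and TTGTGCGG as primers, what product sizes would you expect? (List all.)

The forward primer GATAAAC matches the top strand at positions 6–12, 108–114.
The reverse primer's reverse complement is CCGCACAA, matching at positions 177–184.
Each forward site pairs with the reverse site to give a product ending at position 184: sizes 179, 77 bp.

179 bp, 77 bp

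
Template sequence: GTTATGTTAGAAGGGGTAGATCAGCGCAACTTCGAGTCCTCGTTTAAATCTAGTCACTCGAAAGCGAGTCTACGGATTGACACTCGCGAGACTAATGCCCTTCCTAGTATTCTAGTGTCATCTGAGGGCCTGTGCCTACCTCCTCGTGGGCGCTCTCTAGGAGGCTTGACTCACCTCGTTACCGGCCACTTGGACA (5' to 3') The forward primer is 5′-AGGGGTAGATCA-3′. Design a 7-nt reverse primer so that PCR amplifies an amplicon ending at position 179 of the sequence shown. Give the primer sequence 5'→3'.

5'-ACGAGGT-3'

The forward primer binds at positions 12–23; the product's 3' end on the top strand is position 179.
The reverse primer anneals to the top strand over positions 173–179, i.e. to ACCTCGT.
Its sequence written 5'→3' is the reverse complement: ACGAGGT.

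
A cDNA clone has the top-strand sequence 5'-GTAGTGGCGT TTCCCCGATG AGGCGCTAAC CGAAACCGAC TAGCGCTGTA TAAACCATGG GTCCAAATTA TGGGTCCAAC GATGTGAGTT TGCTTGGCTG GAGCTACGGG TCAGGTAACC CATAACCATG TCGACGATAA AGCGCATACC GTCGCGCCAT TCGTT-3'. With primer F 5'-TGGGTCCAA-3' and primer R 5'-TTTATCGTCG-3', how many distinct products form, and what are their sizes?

Two products: 84 bp, 71 bp

The forward primer TGGGTCCAA matches the top strand at positions 58–66, 71–79.
The reverse primer's reverse complement is CGACGATAAA, matching at positions 132–141.
Each forward site pairs with the reverse site to give a product ending at position 141: sizes 84, 71 bp.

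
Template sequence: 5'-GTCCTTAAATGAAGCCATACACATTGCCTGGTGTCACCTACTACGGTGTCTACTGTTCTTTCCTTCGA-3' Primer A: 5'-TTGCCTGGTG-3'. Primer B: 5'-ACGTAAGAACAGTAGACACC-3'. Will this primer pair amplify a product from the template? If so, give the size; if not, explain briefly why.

No product — primer B has no binding site in the template.

Primer B (ACGTAAGAACAGTAGACACC) does not match the top strand, and its reverse complement GGTGTCTACTGTTCTTACGT does not match either.
With no annealing site for primer B, no amplification occurs.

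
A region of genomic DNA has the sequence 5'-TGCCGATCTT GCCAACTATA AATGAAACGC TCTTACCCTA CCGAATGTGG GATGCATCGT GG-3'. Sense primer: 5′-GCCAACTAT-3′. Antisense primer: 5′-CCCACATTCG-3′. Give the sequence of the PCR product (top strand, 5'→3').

The forward primer matches the template at positions 11–19.
Reverse complement of the reverse primer: CGAATGTGGG. This occurs on the top strand at positions 42–51.
The product is the template from position 11 through 51 (41 bp).

5'-GCCAACTATAAATGAAACGCTCTTACCCTACCGAATGTGGG-3'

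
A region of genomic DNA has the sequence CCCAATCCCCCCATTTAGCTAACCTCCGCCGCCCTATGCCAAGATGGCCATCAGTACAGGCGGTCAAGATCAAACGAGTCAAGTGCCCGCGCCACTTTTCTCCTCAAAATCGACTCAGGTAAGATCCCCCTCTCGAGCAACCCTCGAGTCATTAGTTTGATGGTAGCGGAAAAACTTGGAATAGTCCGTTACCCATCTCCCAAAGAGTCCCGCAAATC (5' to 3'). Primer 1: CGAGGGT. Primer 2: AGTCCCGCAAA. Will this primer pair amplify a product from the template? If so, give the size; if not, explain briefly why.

Primer 1 (CGAGGGT) has reverse complement ACCCTCG, which matches the top strand at positions 140–146; primer 1 anneals to the top strand there with its 3' end pointing upstream toward position 140.
Primer 2 (AGTCCCGCAAA) matches the top strand directly at positions 206–216; it anneals to the bottom strand with its 3' end pointing downstream toward position 216.
The 3' ends diverge (primer 1 extends toward position 1, primer 2 toward position 218), so the primers never converge on a shared product.

No product — the primers' 3' ends point away from each other.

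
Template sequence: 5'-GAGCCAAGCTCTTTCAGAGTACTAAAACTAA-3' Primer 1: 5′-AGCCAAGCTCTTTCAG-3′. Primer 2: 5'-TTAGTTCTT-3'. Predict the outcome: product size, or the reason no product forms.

No product — primer 2 has no binding site in the template.

Primer 2 (TTAGTTCTT) does not match the top strand, and its reverse complement AAGAACTAA does not match either.
With no annealing site for primer 2, no amplification occurs.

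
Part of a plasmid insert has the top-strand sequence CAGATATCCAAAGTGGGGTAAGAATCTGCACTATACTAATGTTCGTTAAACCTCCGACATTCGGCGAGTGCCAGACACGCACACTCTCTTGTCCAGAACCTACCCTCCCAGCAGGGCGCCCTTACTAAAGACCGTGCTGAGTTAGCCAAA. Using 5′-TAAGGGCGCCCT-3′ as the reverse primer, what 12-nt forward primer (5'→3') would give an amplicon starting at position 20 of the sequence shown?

The reverse primer's reverse complement AGGGCGCCCTTA matches the template at positions 113–124; the product starts at position 20.
The forward primer is identical to the top strand over positions 20–31: AAGAATCTGCAC.

5'-AAGAATCTGCAC-3'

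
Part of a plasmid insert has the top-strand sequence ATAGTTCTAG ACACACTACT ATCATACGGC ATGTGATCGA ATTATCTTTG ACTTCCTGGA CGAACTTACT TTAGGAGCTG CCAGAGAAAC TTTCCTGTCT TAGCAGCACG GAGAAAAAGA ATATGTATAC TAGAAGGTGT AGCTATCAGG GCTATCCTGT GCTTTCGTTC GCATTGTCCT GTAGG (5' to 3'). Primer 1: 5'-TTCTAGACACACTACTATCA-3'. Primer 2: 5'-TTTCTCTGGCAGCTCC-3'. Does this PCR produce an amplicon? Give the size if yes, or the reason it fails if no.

Primer 1 (TTCTAGACACACTACTATCA) matches the top strand at positions 5–24; it acts as a forward primer.
Primer 2's reverse complement is GGAGCTGCCAGAGAAA, matching the top strand at positions 74–89; it acts as a reverse primer.
The 3' ends face each other across positions 5–89, giving an 85 bp product.

Yes — an 85 bp product.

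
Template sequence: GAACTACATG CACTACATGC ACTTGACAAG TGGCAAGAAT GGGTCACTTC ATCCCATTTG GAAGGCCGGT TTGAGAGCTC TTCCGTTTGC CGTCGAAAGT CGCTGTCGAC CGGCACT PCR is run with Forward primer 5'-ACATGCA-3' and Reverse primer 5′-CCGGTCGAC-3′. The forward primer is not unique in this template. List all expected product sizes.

The forward primer ACATGCA matches the top strand at positions 6–12, 15–21.
The reverse primer's reverse complement is GTCGACCGG, matching at positions 105–113.
Each forward site pairs with the reverse site to give a product ending at position 113: sizes 108, 99 bp.

108 bp, 99 bp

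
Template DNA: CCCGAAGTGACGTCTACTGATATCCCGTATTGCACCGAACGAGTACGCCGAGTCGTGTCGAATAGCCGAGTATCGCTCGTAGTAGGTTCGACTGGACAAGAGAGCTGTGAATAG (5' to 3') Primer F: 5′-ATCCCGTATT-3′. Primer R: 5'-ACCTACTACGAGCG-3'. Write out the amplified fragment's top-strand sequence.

Scanning the template, ATCCCGTATT occurs at positions 22–31; this primer anneals to the bottom strand there with its 3' end pointing downstream.
Reverse complement of the reverse primer: CGCTCGTAGTAGGT. This occurs on the top strand at positions 74–87.
The product is the template from position 22 through 87 (66 bp).

5'-ATCCCGTATTGCACCGAACGAGTACGCCGAGTCGTGTCGAATAGCCGAGTATCGCTCGTAGTAGGT-3'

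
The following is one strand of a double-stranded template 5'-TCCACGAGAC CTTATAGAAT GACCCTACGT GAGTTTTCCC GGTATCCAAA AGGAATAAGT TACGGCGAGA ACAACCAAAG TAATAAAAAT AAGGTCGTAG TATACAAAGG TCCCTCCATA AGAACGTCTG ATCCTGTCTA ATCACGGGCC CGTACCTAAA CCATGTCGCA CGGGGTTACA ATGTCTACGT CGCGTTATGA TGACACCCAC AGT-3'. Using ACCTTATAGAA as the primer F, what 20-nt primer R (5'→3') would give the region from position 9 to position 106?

The product's 3' end on the top strand is position 106.
The reverse primer anneals to the top strand over positions 87–106, i.e. to AAATAAGGTCGTAGTATACA.
Its sequence written 5'→3' is the reverse complement: TGTATACTACGACCTTATTT.

5'-TGTATACTACGACCTTATTT-3'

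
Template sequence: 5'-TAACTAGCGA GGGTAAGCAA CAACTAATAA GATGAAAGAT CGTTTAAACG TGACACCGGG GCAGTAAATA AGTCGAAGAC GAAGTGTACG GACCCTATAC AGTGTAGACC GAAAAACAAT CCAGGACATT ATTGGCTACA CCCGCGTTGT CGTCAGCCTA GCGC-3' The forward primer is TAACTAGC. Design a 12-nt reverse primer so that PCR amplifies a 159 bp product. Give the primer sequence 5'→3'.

The forward primer binds at positions 1–8, so a 159 bp product ends at position 1 + 159 − 1 = 159.
The reverse primer anneals to the top strand over positions 148–159, i.e. to TGTCGTCAGCCT.
Its sequence written 5'→3' is the reverse complement: AGGCTGACGACA.

5'-AGGCTGACGACA-3'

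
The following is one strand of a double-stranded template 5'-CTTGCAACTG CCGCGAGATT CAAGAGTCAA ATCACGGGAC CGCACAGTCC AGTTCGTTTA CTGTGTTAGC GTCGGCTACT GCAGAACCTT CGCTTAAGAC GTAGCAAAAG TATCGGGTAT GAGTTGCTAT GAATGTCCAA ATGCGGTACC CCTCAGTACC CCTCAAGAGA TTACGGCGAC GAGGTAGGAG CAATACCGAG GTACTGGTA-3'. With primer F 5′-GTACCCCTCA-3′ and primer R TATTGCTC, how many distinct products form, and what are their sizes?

The forward primer GTACCCCTCA matches the top strand at positions 146–155, 156–165.
The reverse primer's reverse complement is GAGCAATA, matching at positions 188–195.
Each forward site pairs with the reverse site to give a product ending at position 195: sizes 50, 40 bp.

Two products: 50 bp, 40 bp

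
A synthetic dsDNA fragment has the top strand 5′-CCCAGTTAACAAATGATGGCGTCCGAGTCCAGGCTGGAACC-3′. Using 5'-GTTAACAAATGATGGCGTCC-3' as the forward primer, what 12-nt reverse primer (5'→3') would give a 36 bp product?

The forward primer binds at positions 5–24, so a 36 bp product ends at position 5 + 36 − 1 = 40.
The reverse primer anneals to the top strand over positions 29–40, i.e. to CCAGGCTGGAAC.
Its sequence written 5'→3' is the reverse complement: GTTCCAGCCTGG.

5'-GTTCCAGCCTGG-3'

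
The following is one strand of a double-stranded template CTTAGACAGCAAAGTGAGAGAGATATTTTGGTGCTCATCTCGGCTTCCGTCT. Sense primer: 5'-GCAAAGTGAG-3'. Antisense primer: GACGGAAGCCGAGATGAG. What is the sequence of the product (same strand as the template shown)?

Scanning the template, GCAAAGTGAG occurs at positions 9–18; this primer anneals to the bottom strand there with its 3' end pointing downstream.
Reverse complement of the reverse primer: CTCATCTCGGCTTCCGTC. This occurs on the top strand at positions 34–51.
The product is the template from position 9 through 51 (43 bp).

5'-GCAAAGTGAGAGAGATATTTTGGTGCTCATCTCGGCTTCCGTC-3'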